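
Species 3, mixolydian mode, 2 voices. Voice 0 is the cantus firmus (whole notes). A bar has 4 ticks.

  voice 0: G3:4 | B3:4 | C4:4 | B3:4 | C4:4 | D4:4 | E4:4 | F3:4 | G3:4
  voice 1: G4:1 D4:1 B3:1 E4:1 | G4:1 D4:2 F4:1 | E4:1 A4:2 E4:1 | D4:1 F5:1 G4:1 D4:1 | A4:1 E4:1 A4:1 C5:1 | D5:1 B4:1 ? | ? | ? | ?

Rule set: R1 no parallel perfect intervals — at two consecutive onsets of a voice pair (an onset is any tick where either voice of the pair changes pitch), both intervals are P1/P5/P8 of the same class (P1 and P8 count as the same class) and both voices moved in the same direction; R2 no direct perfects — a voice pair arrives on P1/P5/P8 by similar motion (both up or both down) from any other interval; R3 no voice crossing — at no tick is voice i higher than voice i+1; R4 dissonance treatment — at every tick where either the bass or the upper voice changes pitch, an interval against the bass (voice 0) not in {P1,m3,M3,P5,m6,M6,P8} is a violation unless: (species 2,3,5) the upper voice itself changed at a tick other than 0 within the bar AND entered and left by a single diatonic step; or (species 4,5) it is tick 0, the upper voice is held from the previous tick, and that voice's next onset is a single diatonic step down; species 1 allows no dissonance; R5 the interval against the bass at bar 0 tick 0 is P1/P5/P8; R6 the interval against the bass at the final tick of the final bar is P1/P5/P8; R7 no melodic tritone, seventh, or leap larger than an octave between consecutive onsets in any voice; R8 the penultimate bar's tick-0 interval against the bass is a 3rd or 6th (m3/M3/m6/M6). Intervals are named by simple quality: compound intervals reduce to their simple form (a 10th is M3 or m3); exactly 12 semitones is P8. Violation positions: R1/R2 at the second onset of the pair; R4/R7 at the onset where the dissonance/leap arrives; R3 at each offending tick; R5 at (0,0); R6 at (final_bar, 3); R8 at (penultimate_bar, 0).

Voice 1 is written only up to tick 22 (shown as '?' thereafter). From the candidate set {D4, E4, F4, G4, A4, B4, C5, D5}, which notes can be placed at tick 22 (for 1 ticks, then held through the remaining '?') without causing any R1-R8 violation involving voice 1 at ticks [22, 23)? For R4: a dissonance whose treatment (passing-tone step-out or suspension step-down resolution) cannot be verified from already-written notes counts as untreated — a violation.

{A4, B4, D4, D5}

D4: legal
E4: violates R4
F4: violates R7
G4: violates R4
A4: legal
B4: legal
C5: violates R4
D5: legal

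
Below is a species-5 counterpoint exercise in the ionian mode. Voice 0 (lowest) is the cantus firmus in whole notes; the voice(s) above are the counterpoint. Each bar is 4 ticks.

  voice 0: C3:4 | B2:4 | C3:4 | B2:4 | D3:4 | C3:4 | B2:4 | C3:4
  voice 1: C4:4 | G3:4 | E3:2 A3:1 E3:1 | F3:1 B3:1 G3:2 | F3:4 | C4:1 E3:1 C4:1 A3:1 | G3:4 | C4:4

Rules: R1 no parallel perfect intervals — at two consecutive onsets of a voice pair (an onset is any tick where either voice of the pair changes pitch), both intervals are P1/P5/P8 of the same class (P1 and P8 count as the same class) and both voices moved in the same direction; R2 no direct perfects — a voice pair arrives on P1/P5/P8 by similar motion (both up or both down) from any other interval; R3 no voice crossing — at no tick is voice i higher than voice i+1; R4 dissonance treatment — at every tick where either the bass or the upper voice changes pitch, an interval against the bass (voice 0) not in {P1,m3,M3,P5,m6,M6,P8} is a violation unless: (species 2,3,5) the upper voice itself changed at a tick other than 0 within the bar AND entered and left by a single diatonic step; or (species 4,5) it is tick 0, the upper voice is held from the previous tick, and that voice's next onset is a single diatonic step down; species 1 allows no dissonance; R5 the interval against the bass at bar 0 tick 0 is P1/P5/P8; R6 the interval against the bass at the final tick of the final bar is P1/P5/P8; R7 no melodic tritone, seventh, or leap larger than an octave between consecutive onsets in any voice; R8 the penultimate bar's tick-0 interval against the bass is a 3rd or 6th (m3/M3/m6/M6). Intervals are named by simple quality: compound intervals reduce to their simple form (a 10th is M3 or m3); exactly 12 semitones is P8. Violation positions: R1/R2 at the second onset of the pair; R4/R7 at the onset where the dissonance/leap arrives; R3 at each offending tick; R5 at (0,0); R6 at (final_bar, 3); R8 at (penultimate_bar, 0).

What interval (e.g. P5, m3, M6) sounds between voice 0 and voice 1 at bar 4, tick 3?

m3

voice 0=D3 voice 1=F3 -> m3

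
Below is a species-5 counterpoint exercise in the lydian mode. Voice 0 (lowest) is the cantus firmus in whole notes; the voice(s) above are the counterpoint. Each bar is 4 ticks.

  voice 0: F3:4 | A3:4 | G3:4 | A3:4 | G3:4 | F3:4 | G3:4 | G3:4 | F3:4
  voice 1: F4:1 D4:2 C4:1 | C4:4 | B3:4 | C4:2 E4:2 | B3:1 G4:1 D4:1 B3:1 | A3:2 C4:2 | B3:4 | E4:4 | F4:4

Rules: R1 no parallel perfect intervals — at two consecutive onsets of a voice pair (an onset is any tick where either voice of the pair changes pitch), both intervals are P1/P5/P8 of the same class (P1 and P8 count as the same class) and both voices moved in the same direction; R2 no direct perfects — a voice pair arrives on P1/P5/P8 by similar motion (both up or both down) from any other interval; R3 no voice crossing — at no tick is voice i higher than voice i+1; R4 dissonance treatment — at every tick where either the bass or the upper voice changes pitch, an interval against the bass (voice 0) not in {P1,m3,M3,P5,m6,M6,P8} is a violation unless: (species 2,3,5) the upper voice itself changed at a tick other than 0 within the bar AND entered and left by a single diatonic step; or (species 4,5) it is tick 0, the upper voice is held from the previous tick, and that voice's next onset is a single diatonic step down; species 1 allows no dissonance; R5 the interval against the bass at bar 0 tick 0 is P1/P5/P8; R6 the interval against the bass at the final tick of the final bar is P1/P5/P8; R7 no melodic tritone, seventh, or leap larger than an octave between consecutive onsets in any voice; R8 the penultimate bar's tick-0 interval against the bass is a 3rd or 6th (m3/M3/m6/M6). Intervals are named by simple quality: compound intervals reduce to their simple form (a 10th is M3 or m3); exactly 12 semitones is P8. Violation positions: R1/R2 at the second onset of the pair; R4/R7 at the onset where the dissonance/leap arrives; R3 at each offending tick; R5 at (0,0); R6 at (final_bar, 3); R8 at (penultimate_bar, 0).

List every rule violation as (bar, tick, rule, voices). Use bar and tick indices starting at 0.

bar 0: v0=F3 v1=F4 downbeat P8
bar 1: v0=A3 v1=C4 downbeat m3
bar 2: v0=G3 v1=B3 downbeat M3
bar 3: v0=A3 v1=C4 downbeat m3
bar 4: v0=G3 v1=B3 downbeat M3
bar 5: v0=F3 v1=A3 downbeat M3
bar 6: v0=G3 v1=B3 downbeat M3
bar 7: v0=G3 v1=E4 downbeat M6
bar 8: v0=F3 v1=F4 downbeat P8

No violations across 9 bars (F3..F3 vs F4..F4).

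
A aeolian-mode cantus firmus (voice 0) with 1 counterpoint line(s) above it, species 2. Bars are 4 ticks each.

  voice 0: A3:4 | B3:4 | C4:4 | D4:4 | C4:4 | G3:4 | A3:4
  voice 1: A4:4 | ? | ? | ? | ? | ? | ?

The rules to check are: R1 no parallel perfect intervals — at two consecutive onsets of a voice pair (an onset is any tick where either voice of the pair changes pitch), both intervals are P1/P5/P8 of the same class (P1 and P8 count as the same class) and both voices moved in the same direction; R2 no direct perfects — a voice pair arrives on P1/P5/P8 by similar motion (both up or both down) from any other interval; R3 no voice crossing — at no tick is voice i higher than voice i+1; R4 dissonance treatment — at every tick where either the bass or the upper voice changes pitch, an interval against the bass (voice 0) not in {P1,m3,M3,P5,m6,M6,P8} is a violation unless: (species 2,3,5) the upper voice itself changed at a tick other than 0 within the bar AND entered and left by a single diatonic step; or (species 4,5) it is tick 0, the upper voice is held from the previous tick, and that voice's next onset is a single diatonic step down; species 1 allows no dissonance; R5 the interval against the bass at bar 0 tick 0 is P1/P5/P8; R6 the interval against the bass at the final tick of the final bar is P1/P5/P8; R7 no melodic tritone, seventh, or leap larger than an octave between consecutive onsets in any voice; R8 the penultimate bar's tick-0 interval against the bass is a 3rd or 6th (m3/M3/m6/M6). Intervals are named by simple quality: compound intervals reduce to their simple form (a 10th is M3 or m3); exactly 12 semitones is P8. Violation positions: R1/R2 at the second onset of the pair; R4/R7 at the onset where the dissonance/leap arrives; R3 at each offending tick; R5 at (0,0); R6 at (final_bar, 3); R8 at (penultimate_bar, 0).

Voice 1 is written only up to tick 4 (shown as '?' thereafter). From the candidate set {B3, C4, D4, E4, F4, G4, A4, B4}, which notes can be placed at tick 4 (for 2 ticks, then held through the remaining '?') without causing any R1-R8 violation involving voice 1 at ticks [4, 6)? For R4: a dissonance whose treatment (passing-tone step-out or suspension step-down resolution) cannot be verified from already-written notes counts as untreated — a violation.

{D4, G4}

B3: violates R7
C4: violates R4
D4: legal
E4: violates R4
F4: violates R4
G4: legal
A4: violates R4
B4: violates R1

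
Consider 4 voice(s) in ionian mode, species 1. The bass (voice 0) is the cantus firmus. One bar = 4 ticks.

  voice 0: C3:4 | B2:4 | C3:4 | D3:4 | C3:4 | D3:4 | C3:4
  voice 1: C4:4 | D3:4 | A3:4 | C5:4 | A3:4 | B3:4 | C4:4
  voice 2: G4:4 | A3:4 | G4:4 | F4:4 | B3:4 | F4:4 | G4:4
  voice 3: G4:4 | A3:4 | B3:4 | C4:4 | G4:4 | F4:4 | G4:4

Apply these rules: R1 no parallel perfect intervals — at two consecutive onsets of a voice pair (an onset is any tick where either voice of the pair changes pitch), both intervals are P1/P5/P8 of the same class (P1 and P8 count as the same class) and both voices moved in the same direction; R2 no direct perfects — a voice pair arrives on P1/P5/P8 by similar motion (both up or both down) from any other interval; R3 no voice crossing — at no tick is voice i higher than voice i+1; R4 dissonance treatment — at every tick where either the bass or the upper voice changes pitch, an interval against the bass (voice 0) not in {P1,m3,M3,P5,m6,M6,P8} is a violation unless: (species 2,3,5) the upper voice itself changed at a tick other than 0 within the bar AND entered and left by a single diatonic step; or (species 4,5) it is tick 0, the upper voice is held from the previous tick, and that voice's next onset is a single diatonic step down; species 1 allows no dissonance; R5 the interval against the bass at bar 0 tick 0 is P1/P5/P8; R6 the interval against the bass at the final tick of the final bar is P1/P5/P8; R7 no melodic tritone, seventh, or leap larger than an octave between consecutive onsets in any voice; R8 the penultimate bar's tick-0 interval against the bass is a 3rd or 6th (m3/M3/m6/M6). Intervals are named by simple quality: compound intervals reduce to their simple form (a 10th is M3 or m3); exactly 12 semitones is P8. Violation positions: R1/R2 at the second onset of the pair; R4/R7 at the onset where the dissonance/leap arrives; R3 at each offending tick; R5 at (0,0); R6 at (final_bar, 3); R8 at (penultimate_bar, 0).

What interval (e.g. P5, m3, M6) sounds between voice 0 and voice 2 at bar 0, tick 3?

voice 0=C3 voice 2=G4 -> P5

P5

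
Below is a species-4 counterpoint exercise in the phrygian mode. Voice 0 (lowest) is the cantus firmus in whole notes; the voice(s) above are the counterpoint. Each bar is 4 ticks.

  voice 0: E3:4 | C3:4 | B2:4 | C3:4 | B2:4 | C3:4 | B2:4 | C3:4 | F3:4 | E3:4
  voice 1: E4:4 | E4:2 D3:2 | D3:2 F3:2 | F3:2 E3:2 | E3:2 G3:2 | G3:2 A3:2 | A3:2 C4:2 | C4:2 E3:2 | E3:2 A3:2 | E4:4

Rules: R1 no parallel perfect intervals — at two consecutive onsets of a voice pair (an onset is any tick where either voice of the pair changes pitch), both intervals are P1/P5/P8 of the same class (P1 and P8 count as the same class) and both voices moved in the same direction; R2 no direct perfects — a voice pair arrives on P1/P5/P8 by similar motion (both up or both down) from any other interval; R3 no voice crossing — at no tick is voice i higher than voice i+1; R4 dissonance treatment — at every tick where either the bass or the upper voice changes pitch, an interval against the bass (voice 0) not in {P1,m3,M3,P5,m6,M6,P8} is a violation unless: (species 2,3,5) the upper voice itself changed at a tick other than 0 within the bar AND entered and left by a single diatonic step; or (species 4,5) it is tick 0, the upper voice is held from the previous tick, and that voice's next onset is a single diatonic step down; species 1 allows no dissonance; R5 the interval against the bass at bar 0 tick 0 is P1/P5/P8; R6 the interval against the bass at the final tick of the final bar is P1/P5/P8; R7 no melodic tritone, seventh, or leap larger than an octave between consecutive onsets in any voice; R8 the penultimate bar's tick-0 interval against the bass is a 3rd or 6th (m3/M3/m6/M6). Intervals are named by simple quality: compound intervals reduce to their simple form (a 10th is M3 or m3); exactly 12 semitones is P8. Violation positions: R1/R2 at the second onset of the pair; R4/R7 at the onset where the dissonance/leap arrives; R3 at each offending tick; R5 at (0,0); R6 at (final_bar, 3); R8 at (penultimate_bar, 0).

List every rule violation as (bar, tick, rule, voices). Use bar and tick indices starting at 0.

bar 0: v0=E3 v1=E4 downbeat P8
bar 1: v0=C3 v1=E4 downbeat M3
bar 2: v0=B2 v1=D3 downbeat m3
bar 3: v0=C3 v1=F3 downbeat P4
bar 4: v0=B2 v1=E3 downbeat P4
bar 5: v0=C3 v1=G3 downbeat P5
bar 6: v0=B2 v1=A3 downbeat m7
bar 7: v0=C3 v1=C4 downbeat P8
bar 8: v0=F3 v1=E3 downbeat m2
bar 9: v0=E3 v1=E4 downbeat P8
  -> R4 @ bar 1 tick 2 v(0, 1): C3/D3 M2 untreated
  -> R7 @ bar 1 tick 2 v(1,): E4->D3 leap 14st
  -> R4 @ bar 2 tick 2 v(0, 1): B2/F3 TT untreated
  -> R4 @ bar 4 tick 0 v(0, 1): B2/E3 P4 untreated
  -> R4 @ bar 6 tick 0 v(0, 1): B2/A3 m7 untreated
  -> R4 @ bar 6 tick 2 v(0, 1): B2/C4 m2 untreated
  -> R3 @ bar 8 tick 0 v(0, 1): F3 above E3
  -> R4 @ bar 8 tick 0 v(0, 1): F3/E3 m2 untreated
  -> R8 @ bar 8 tick 0 v(0, 1): penult m2 not 3rd/6th
  -> R3 @ bar 8 tick 1 v(0, 1): F3 above E3

(1, 2, R4, (0, 1))
(1, 2, R7, (1,))
(2, 2, R4, (0, 1))
(4, 0, R4, (0, 1))
(6, 0, R4, (0, 1))
(6, 2, R4, (0, 1))
(8, 0, R3, (0, 1))
(8, 0, R4, (0, 1))
(8, 0, R8, (0, 1))
(8, 1, R3, (0, 1))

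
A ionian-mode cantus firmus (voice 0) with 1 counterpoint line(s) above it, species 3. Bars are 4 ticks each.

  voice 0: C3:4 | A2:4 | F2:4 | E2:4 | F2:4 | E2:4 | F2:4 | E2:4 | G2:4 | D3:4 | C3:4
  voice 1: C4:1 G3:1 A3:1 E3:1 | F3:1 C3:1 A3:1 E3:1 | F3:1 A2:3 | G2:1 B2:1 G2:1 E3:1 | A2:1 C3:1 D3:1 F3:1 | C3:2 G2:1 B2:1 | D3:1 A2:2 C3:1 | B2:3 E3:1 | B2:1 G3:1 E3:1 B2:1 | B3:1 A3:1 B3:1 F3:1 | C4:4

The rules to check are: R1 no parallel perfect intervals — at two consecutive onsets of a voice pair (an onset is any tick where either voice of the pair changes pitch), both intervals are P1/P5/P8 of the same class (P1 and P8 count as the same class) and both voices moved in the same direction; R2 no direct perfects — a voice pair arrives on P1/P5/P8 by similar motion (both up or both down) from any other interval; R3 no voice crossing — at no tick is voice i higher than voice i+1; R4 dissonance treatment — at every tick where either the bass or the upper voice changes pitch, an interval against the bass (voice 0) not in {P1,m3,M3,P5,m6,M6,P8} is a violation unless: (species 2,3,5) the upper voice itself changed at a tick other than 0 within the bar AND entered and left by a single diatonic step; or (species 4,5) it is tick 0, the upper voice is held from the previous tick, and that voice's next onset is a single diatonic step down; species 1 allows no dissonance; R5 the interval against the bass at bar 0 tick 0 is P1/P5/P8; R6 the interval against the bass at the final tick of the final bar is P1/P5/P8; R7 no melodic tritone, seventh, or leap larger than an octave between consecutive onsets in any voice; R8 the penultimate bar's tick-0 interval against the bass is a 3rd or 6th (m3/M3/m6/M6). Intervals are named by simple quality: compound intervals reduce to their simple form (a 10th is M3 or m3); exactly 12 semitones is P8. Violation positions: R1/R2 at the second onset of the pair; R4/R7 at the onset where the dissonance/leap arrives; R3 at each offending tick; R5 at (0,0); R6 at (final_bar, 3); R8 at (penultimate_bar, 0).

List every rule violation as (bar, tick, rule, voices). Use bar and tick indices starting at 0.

bar 0: v0=C3 v1=C4 downbeat P8
bar 1: v0=A2 v1=F3 downbeat m6
bar 2: v0=F2 v1=F3 downbeat P8
bar 3: v0=E2 v1=G2 downbeat m3
bar 4: v0=F2 v1=A2 downbeat M3
bar 5: v0=E2 v1=C3 downbeat m6
bar 6: v0=F2 v1=D3 downbeat M6
bar 7: v0=E2 v1=B2 downbeat P5
bar 8: v0=G2 v1=B2 downbeat M3
bar 9: v0=D3 v1=B3 downbeat M6
bar 10: v0=C3 v1=C4 downbeat P8
  -> R1 @ bar 7 tick 0 v(0, 1): F2/C3 P5 -> E2/B2 P5 similar
  -> R7 @ bar 9 tick 3 v(1,): B3->F3 leap 6st

(7, 0, R1, (0, 1))
(9, 3, R7, (1,))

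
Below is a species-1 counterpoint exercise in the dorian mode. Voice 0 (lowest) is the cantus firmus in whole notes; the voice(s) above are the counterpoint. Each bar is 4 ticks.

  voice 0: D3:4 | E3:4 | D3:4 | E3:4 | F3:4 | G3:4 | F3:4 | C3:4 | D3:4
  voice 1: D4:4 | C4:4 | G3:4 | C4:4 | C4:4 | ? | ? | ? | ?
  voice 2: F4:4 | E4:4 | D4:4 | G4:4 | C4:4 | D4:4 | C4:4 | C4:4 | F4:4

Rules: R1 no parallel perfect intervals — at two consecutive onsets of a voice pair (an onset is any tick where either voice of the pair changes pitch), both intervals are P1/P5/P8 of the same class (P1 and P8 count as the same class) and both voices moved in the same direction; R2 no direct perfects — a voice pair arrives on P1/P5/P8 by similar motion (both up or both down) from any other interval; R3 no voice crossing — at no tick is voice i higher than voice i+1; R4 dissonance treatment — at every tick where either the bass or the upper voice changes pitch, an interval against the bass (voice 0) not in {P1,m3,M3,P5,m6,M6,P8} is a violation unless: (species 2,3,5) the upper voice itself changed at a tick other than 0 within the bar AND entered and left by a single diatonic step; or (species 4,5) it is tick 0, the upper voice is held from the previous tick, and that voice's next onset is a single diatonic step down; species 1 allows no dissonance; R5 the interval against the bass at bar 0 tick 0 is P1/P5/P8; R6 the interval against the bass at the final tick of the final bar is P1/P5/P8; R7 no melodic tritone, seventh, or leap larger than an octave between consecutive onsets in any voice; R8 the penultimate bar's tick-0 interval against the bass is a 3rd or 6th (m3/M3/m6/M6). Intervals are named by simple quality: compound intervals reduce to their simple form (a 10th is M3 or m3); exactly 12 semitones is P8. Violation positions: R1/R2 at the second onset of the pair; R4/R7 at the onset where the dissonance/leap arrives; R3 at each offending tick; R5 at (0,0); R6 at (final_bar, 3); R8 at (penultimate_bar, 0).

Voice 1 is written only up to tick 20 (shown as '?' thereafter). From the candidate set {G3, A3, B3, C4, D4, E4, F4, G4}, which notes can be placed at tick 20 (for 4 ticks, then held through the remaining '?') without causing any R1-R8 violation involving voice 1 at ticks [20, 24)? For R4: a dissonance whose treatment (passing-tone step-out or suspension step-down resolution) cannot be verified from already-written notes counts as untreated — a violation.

{B3, G3}

G3: legal
A3: violates R4
B3: legal
C4: violates R4
D4: violates R1
E4: violates R3
F4: violates R3,R4
G4: violates R2,R3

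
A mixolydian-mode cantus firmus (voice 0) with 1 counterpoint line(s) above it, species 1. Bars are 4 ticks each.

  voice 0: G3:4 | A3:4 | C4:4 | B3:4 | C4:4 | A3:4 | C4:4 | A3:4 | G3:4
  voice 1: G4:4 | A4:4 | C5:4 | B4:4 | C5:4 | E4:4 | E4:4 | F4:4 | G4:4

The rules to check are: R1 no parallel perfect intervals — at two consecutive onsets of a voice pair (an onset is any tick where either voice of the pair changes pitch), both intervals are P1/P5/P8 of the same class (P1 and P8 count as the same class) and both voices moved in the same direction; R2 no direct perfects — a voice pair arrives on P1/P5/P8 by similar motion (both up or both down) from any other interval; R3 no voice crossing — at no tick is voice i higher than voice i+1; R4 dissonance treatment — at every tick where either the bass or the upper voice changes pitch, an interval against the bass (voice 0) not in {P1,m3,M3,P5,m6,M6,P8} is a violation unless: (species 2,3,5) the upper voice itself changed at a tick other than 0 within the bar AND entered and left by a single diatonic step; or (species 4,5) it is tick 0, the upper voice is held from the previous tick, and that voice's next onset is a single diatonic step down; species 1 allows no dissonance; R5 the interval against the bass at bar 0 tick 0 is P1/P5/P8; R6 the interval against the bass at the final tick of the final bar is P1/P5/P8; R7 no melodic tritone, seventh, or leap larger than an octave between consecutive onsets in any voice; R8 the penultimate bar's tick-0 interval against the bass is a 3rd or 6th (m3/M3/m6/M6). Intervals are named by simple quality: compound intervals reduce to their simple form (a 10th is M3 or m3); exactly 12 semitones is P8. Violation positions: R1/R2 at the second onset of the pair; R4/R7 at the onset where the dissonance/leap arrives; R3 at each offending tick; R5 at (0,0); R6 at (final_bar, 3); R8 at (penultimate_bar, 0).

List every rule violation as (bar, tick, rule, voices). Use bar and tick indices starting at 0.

(1, 0, R1, (0, 1))
(2, 0, R1, (0, 1))
(3, 0, R1, (0, 1))
(4, 0, R1, (0, 1))
(5, 0, R2, (0, 1))

bar 0: v0=G3 v1=G4 downbeat P8
bar 1: v0=A3 v1=A4 downbeat P8
bar 2: v0=C4 v1=C5 downbeat P8
bar 3: v0=B3 v1=B4 downbeat P8
bar 4: v0=C4 v1=C5 downbeat P8
bar 5: v0=A3 v1=E4 downbeat P5
bar 6: v0=C4 v1=E4 downbeat M3
bar 7: v0=A3 v1=F4 downbeat m6
bar 8: v0=G3 v1=G4 downbeat P8
  -> R1 @ bar 1 tick 0 v(0, 1): G3/G4 P8 -> A3/A4 P8 similar
  -> R1 @ bar 2 tick 0 v(0, 1): A3/A4 P8 -> C4/C5 P8 similar
  -> R1 @ bar 3 tick 0 v(0, 1): C4/C5 P8 -> B3/B4 P8 similar
  -> R1 @ bar 4 tick 0 v(0, 1): B3/B4 P8 -> C4/C5 P8 similar
  -> R2 @ bar 5 tick 0 v(0, 1): C4/C5 P8 -> A3/E4 P5 similar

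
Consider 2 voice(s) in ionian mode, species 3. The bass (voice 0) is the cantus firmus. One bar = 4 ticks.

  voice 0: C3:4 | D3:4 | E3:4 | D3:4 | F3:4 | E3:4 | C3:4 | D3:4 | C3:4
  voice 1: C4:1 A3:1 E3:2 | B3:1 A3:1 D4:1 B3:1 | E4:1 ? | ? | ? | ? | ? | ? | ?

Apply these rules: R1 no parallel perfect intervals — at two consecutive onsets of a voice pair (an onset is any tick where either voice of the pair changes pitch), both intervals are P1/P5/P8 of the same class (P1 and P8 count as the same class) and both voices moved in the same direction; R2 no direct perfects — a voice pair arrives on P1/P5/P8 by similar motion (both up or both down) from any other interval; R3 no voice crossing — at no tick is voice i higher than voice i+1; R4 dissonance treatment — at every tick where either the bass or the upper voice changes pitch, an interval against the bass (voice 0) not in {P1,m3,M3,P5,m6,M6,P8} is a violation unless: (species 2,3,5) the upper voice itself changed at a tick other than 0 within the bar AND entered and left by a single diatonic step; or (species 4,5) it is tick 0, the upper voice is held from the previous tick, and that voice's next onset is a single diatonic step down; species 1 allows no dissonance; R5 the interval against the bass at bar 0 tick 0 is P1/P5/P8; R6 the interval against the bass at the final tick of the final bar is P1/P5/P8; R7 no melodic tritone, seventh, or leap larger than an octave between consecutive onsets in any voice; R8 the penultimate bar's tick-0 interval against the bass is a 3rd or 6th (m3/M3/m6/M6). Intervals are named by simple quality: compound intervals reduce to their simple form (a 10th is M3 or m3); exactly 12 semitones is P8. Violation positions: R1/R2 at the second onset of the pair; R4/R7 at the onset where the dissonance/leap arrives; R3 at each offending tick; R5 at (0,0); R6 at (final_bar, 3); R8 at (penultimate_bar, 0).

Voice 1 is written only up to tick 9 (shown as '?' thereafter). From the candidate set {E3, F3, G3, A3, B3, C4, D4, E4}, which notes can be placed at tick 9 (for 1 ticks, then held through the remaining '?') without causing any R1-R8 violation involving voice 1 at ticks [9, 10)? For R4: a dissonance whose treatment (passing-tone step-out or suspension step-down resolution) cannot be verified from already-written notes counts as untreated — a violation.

E3: legal
F3: violates R4,R7
G3: legal
A3: violates R4
B3: legal
C4: legal
D4: violates R4
E4: legal

{B3, C4, E3, E4, G3}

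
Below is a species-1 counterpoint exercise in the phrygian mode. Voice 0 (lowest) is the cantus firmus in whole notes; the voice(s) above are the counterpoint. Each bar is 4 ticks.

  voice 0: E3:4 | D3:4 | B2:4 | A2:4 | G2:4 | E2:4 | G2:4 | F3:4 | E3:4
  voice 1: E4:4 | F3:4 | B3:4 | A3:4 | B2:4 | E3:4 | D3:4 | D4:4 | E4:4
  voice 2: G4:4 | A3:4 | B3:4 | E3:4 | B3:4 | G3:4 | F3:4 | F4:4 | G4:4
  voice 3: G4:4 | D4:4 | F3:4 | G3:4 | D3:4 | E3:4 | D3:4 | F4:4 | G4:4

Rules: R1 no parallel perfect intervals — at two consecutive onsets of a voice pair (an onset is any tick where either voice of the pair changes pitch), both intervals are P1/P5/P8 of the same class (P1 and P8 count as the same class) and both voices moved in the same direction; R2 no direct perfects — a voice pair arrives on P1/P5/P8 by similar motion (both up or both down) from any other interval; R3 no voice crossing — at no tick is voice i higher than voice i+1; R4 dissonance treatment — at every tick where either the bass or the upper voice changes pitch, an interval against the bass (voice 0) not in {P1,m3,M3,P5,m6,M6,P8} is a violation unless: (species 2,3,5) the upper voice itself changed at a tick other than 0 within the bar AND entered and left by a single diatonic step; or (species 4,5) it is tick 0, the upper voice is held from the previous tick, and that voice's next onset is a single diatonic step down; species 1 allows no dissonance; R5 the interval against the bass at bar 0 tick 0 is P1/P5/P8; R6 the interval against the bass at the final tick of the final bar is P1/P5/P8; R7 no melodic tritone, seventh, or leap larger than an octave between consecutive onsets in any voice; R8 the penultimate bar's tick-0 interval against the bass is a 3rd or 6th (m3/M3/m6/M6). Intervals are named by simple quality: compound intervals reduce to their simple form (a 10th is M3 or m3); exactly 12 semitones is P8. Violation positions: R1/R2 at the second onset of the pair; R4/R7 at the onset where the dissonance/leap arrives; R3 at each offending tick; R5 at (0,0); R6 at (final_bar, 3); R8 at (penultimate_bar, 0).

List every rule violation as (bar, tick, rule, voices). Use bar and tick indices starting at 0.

bar 0: v0=E3 v1=E4 v2=G4 v3=G4 downbeat m3
bar 1: v0=D3 v1=F3 v2=A3 v3=D4 downbeat P8
bar 2: v0=B2 v1=B3 v2=B3 v3=F3 downbeat TT
bar 3: v0=A2 v1=A3 v2=E3 v3=G3 downbeat m7
bar 4: v0=G2 v1=B2 v2=B3 v3=D3 downbeat P5
bar 5: v0=E2 v1=E3 v2=G3 v3=E3 downbeat P8
bar 6: v0=G2 v1=D3 v2=F3 v3=D3 downbeat P5
bar 7: v0=F3 v1=D4 v2=F4 v3=F4 downbeat P8
bar 8: v0=E3 v1=E4 v2=G4 v3=G4 downbeat m3
  -> R5 @ bar 0 tick 0 v(0, 2): opens on m3
  -> R5 @ bar 0 tick 0 v(0, 3): opens on m3
  -> R2 @ bar 1 tick 0 v(0, 2): E3/G4 m3 -> D3/A3 P5 similar
  -> R2 @ bar 1 tick 0 v(0, 3): E3/G4 m3 -> D3/D4 P8 similar
  -> R7 @ bar 1 tick 0 v(1,): E4->F3 leap 11st
  -> R7 @ bar 1 tick 0 v(2,): G4->A3 leap 10st
  -> R2 @ bar 2 tick 0 v(1, 2): F3/A3 M3 -> B3/B3 P1 similar
  -> R3 @ bar 2 tick 0 v(2, 3): B3 above F3
  -> R4 @ bar 2 tick 0 v(0, 3): B2/F3 TT untreated
  -> R7 @ bar 2 tick 0 v(1,): F3->B3 leap 6st
  -> R3 @ bar 2 tick 1 v(2, 3): B3 above F3
  -> R3 @ bar 2 tick 2 v(2, 3): B3 above F3
  -> R3 @ bar 2 tick 3 v(2, 3): B3 above F3
  -> R1 @ bar 3 tick 0 v(0, 1): B2/B3 P8 -> A2/A3 P8 similar
  -> R2 @ bar 3 tick 0 v(0, 2): B2/B3 P8 -> A2/E3 P5 similar
  -> R3 @ bar 3 tick 0 v(1, 2): A3 above E3
  -> R4 @ bar 3 tick 0 v(0, 3): A2/G3 m7 untreated
  -> R3 @ bar 3 tick 1 v(1, 2): A3 above E3
  -> R3 @ bar 3 tick 2 v(1, 2): A3 above E3
  -> R3 @ bar 3 tick 3 v(1, 2): A3 above E3
  -> R2 @ bar 4 tick 0 v(0, 3): A2/G3 m7 -> G2/D3 P5 similar
  -> R3 @ bar 4 tick 0 v(2, 3): B3 above D3
  -> R7 @ bar 4 tick 0 v(1,): A3->B2 leap 10st
  -> R3 @ bar 4 tick 1 v(2, 3): B3 above D3
  -> R3 @ bar 4 tick 2 v(2, 3): B3 above D3
  -> R3 @ bar 4 tick 3 v(2, 3): B3 above D3
  -> R2 @ bar 5 tick 0 v(1, 3): B2/D3 m3 -> E3/E3 P1 similar
  -> R3 @ bar 5 tick 0 v(2, 3): G3 above E3
  -> R3 @ bar 5 tick 1 v(2, 3): G3 above E3
  -> R3 @ bar 5 tick 2 v(2, 3): G3 above E3
  -> R3 @ bar 5 tick 3 v(2, 3): G3 above E3
  -> R1 @ bar 6 tick 0 v(1, 3): E3/E3 P1 -> D3/D3 P1 similar
  -> R3 @ bar 6 tick 0 v(2, 3): F3 above D3
  -> R4 @ bar 6 tick 0 v(0, 2): G2/F3 m7 untreated
  -> R3 @ bar 6 tick 1 v(2, 3): F3 above D3
  -> R3 @ bar 6 tick 2 v(2, 3): F3 above D3
  -> R3 @ bar 6 tick 3 v(2, 3): F3 above D3
  -> R2 @ bar 7 tick 0 v(0, 2): G2/F3 m7 -> F3/F4 P8 similar
  -> R2 @ bar 7 tick 0 v(0, 3): G2/D3 P5 -> F3/F4 P8 similar
  -> R2 @ bar 7 tick 0 v(2, 3): F3/D3 m3 -> F4/F4 P1 similar
  -> R7 @ bar 7 tick 0 v(0,): G2->F3 leap 10st
  -> R7 @ bar 7 tick 0 v(3,): D3->F4 leap 15st
  -> R8 @ bar 7 tick 0 v(0, 2): penult P8 not 3rd/6th
  -> R8 @ bar 7 tick 0 v(0, 3): penult P8 not 3rd/6th
  -> R1 @ bar 8 tick 0 v(2, 3): F4/F4 P1 -> G4/G4 P1 similar
  -> R6 @ bar 8 tick 3 v(0, 2): closes on m3
  -> R6 @ bar 8 tick 3 v(0, 3): closes on m3

(0, 0, R5, (0, 2))
(0, 0, R5, (0, 3))
(1, 0, R2, (0, 2))
(1, 0, R2, (0, 3))
(1, 0, R7, (1,))
(1, 0, R7, (2,))
(2, 0, R2, (1, 2))
(2, 0, R3, (2, 3))
(2, 0, R4, (0, 3))
(2, 0, R7, (1,))
(2, 1, R3, (2, 3))
(2, 2, R3, (2, 3))
(2, 3, R3, (2, 3))
(3, 0, R1, (0, 1))
(3, 0, R2, (0, 2))
(3, 0, R3, (1, 2))
(3, 0, R4, (0, 3))
(3, 1, R3, (1, 2))
(3, 2, R3, (1, 2))
(3, 3, R3, (1, 2))
(4, 0, R2, (0, 3))
(4, 0, R3, (2, 3))
(4, 0, R7, (1,))
(4, 1, R3, (2, 3))
(4, 2, R3, (2, 3))
(4, 3, R3, (2, 3))
(5, 0, R2, (1, 3))
(5, 0, R3, (2, 3))
(5, 1, R3, (2, 3))
(5, 2, R3, (2, 3))
(5, 3, R3, (2, 3))
(6, 0, R1, (1, 3))
(6, 0, R3, (2, 3))
(6, 0, R4, (0, 2))
(6, 1, R3, (2, 3))
(6, 2, R3, (2, 3))
(6, 3, R3, (2, 3))
(7, 0, R2, (0, 2))
(7, 0, R2, (0, 3))
(7, 0, R2, (2, 3))
(7, 0, R7, (0,))
(7, 0, R7, (3,))
(7, 0, R8, (0, 2))
(7, 0, R8, (0, 3))
(8, 0, R1, (2, 3))
(8, 3, R6, (0, 2))
(8, 3, R6, (0, 3))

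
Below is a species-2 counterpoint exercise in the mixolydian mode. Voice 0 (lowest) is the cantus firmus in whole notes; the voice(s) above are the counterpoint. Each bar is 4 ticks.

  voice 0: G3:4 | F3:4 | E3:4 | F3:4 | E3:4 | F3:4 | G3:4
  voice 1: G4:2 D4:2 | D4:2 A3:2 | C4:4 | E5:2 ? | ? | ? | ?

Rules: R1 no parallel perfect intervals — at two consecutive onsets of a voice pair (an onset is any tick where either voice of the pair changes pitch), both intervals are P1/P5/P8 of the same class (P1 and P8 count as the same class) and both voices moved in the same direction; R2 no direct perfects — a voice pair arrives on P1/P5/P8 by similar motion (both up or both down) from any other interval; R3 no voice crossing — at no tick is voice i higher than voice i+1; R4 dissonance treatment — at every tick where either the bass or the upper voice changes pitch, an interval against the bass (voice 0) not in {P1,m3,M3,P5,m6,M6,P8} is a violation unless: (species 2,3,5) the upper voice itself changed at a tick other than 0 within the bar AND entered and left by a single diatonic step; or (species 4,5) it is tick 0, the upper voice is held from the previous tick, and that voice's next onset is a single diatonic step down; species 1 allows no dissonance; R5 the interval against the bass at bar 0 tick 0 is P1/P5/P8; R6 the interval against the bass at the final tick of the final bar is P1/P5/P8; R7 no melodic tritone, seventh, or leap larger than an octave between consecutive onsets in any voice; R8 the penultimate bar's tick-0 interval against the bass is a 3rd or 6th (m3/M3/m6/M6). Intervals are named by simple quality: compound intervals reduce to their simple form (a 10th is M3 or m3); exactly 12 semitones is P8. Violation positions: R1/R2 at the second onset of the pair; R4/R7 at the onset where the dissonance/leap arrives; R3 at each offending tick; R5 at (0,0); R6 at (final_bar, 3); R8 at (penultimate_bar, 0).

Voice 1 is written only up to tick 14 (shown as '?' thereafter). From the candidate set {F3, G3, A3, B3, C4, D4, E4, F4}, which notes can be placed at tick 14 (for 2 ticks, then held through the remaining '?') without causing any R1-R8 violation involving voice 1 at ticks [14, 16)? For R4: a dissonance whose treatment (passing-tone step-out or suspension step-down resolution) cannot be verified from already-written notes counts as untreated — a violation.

{}

F3: violates R7
G3: violates R4,R7
A3: violates R7
B3: violates R4,R7
C4: violates R7
D4: violates R7
E4: violates R4
F4: violates R7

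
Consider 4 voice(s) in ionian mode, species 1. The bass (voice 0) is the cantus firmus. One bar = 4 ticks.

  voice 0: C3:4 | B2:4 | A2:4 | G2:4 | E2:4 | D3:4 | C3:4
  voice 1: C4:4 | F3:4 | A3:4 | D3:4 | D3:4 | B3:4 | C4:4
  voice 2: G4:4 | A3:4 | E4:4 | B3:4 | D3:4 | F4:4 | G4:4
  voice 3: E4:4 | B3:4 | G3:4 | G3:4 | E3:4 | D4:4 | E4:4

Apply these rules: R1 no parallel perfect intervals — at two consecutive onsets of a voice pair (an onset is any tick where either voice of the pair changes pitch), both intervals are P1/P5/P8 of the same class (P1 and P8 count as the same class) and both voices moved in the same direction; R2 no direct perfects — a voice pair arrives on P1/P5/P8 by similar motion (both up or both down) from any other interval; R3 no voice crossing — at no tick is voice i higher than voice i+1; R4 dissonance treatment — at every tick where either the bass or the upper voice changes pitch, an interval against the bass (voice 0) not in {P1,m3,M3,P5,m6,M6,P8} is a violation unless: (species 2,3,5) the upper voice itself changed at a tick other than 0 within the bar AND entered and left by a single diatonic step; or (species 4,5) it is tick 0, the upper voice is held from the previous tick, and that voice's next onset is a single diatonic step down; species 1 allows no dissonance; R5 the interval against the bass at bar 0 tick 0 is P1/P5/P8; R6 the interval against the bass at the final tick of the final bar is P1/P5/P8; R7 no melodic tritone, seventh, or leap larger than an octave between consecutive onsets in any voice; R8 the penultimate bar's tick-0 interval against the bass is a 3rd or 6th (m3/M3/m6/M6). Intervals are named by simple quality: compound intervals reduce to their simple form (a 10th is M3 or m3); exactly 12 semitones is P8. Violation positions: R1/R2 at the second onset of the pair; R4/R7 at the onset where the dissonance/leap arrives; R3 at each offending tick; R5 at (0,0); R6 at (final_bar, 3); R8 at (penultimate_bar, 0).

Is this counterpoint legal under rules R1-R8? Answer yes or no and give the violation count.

No (38 violations)

bar 0: v0=C3 v1=C4 v2=G4 v3=E4 (M3)
bar 1: v0=B2 v1=F3 v2=A3 v3=B3 (P8)
bar 2: v0=A2 v1=A3 v2=E4 v3=G3 (m7)
bar 3: v0=G2 v1=D3 v2=B3 v3=G3 (P8)
bar 4: v0=E2 v1=D3 v2=D3 v3=E3 (P8)
bar 5: v0=D3 v1=B3 v2=F4 v3=D4 (P8)
bar 6: v0=C3 v1=C4 v2=G4 v3=E4 (M3)
  R3 @ bar0.0: G4 above E4
  R5 @ bar0.0: opens on M3
  R3 @ bar0.1: G4 above E4
  R3 @ bar0.2: G4 above E4
  R3 @ bar0.3: G4 above E4
  R2 @ bar1.0: C3/E4 M3 -> B2/B3 P8 similar
  R4 @ bar1.0: B2/F3 TT untreated
  R4 @ bar1.0: B2/A3 m7 untreated
  R7 @ bar1.0: G4->A3 leap 10st
  R2 @ bar2.0: F3/A3 M3 -> A3/E4 P5 similar
  R3 @ bar2.0: E4 above G3
  R4 @ bar2.0: A2/G3 m7 untreated
  R3 @ bar2.1: E4 above G3
  R3 @ bar2.2: E4 above G3
  R3 @ bar2.3: E4 above G3
  R2 @ bar3.0: A2/A3 P8 -> G2/D3 P5 similar
  R3 @ bar3.0: B3 above G3
  R3 @ bar3.1: B3 above G3
  R3 @ bar3.2: B3 above G3
  R3 @ bar3.3: B3 above G3
  R1 @ bar4.0: G2/G3 P8 -> E2/E3 P8 similar
  R4 @ bar4.0: E2/D3 m7 untreated
  R4 @ bar4.0: E2/D3 m7 untreated
  R1 @ bar5.0: E2/E3 P8 -> D3/D4 P8 similar
  R3 @ bar5.0: F4 above D4
  R7 @ bar5.0: E2->D3 leap 10st
  R7 @ bar5.0: D3->F4 leap 15st
  R7 @ bar5.0: E3->D4 leap 10st
  R8 @ bar5.0: penult P8 not 3rd/6th
  R3 @ bar5.1: F4 above D4
  R3 @ bar5.2: F4 above D4
  R3 @ bar5.3: F4 above D4
  R2 @ bar6.0: B3/F4 TT -> C4/G4 P5 similar
  R3 @ bar6.0: G4 above E4
  R3 @ bar6.1: G4 above E4
  R3 @ bar6.2: G4 above E4
  R3 @ bar6.3: G4 above E4
  R6 @ bar6.3: closes on M3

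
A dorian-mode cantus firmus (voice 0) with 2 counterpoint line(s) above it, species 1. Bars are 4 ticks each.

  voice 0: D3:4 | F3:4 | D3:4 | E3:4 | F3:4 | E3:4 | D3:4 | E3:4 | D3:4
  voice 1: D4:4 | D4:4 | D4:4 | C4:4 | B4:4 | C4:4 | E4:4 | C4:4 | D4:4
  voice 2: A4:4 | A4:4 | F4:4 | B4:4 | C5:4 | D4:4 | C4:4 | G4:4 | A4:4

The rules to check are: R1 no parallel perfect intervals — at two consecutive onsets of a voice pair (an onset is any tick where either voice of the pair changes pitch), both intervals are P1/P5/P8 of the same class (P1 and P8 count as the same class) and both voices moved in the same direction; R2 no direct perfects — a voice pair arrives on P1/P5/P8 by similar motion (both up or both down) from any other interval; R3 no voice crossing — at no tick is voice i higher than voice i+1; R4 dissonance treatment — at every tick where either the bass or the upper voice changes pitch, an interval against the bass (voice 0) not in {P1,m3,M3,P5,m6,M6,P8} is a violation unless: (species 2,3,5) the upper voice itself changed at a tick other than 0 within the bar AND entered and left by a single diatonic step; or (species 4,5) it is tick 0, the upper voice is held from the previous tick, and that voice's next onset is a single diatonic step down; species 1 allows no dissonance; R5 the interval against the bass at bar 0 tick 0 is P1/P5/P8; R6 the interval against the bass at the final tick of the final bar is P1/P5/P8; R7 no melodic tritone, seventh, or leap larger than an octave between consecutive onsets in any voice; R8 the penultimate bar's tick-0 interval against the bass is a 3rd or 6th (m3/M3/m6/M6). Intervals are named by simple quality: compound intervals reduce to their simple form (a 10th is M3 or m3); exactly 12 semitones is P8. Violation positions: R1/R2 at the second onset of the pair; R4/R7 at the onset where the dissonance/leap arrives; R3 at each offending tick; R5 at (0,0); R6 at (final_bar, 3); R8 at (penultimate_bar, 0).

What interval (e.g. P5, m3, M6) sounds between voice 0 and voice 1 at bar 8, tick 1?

voice 0=D3 voice 1=D4 -> P8

P8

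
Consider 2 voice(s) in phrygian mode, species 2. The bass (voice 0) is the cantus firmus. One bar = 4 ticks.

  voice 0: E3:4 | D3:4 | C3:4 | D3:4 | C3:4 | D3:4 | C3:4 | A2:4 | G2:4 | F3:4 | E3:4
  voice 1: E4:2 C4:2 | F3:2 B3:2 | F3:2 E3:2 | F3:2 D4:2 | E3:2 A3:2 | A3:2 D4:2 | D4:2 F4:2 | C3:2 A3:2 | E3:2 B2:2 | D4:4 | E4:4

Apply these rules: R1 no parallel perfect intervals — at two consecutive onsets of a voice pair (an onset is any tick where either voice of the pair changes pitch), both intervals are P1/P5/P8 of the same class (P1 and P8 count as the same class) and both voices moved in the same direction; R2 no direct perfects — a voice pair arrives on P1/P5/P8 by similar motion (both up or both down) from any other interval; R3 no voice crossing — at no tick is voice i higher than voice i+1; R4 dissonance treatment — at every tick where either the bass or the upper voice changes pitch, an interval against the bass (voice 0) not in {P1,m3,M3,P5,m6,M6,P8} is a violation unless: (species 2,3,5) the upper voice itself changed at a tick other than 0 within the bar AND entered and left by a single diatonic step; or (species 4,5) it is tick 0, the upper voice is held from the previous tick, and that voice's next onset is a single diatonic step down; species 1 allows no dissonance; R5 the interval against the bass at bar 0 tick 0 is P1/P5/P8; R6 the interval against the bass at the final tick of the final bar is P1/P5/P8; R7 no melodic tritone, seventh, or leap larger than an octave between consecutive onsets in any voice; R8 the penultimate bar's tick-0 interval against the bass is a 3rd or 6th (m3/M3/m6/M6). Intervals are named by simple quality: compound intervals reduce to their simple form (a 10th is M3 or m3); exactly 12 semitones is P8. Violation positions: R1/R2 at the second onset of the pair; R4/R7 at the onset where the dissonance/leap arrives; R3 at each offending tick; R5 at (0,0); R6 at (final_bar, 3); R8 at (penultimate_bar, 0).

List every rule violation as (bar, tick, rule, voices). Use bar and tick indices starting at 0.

bar 0: v0=E3 v1=E4 downbeat P8
bar 1: v0=D3 v1=F3 downbeat m3
bar 2: v0=C3 v1=F3 downbeat P4
bar 3: v0=D3 v1=F3 downbeat m3
bar 4: v0=C3 v1=E3 downbeat M3
bar 5: v0=D3 v1=A3 downbeat P5
bar 6: v0=C3 v1=D4 downbeat M2
bar 7: v0=A2 v1=C3 downbeat m3
bar 8: v0=G2 v1=E3 downbeat M6
bar 9: v0=F3 v1=D4 downbeat M6
bar 10: v0=E3 v1=E4 downbeat P8
  -> R7 @ bar 1 tick 2 v(1,): F3->B3 leap 6st
  -> R4 @ bar 2 tick 0 v(0, 1): C3/F3 P4 untreated
  -> R7 @ bar 2 tick 0 v(1,): B3->F3 leap 6st
  -> R7 @ bar 4 tick 0 v(1,): D4->E3 leap 10st
  -> R4 @ bar 6 tick 0 v(0, 1): C3/D4 M2 untreated
  -> R4 @ bar 6 tick 2 v(0, 1): C3/F4 P4 untreated
  -> R7 @ bar 7 tick 0 v(1,): F4->C3 leap 17st
  -> R7 @ bar 9 tick 0 v(0,): G2->F3 leap 10st
  -> R7 @ bar 9 tick 0 v(1,): B2->D4 leap 15st

(1, 2, R7, (1,))
(2, 0, R4, (0, 1))
(2, 0, R7, (1,))
(4, 0, R7, (1,))
(6, 0, R4, (0, 1))
(6, 2, R4, (0, 1))
(7, 0, R7, (1,))
(9, 0, R7, (0,))
(9, 0, R7, (1,))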